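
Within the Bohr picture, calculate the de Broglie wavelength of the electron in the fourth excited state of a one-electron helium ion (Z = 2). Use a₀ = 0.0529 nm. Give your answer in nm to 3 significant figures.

0.831 nm

The Bohr quantisation condition is nλ = 2πr_n.
r_n = n²a₀/Z = 0.661 nm
λ = 2πr_n/n = 2π·0.661/5 = 0.831 nm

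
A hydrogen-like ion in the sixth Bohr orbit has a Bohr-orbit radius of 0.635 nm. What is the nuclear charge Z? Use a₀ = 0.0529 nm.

r_n = n²a₀/Z ⇒ Z = n²a₀/r = 6² × 0.0529 / 0.635 ≈ 3.00
Z = 3

3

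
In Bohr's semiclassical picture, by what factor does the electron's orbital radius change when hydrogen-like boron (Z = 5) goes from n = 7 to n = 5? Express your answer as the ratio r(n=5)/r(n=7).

r ∝ Z^-1 · n^2; with Z fixed, r ∝ n^2.
r(n=5)/r(n=7) = (5/7)^2 = 25/49

25/49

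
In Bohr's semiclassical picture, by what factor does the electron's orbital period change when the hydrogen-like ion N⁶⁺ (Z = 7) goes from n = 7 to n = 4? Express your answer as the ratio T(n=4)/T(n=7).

T ∝ Z^-2 · n^3; with Z fixed, T ∝ n^3.
T(n=4)/T(n=7) = (4/7)^3 = 64/343

64/343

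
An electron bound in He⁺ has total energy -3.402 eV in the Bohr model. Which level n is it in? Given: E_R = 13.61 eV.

E_n = −E_R Z²/n² ⇒ n² = E_R Z²/(−E_n) = 13.61 × 2² / 3.402 ≈ 16.00
n = 4

4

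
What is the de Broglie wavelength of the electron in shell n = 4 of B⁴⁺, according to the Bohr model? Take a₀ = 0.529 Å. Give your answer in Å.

2.66 Å

The Bohr quantisation condition is nλ = 2πr_n.
r_n = n²a₀/Z = 1.69 Å
λ = 2πr_n/n = 2π·1.69/4 = 2.66 Å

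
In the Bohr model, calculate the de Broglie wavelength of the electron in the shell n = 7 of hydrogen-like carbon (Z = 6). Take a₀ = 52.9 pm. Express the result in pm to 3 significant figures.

388 pm

The Bohr quantisation condition is nλ = 2πr_n.
r_n = n²a₀/Z = 432 pm
λ = 2πr_n/n = 2π·432/7 = 388 pm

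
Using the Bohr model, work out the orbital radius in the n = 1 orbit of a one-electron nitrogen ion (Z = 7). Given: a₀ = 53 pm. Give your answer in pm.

7.6 pm

r_n = n²a₀/Z = 1² × 53 / 7
    = 1 × 53 / 7 = 7.6 pm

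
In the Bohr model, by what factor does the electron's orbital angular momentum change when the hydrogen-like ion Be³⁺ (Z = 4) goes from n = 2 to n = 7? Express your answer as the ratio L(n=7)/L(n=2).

7/2

L = nℏ depends only on n, so L ∝ n.
L(n=7)/L(n=2) = (7/2)^1 = 7/2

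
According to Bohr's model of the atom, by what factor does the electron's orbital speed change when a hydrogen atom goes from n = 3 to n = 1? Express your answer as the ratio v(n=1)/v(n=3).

3

v ∝ Z^1 · n^-1; with Z fixed, v ∝ n^-1.
v(n=1)/v(n=3) = (1/3)^-1 = 3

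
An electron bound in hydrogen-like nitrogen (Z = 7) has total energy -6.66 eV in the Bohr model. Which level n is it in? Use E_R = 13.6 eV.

E_n = −E_R Z²/n² ⇒ n² = E_R Z²/(−E_n) = 13.6 × 7² / 6.66 ≈ 100.06
n = 10

10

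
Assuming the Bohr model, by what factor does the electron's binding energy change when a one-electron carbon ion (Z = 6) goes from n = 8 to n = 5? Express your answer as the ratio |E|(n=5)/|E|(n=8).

64/25

|E| ∝ Z^2 · n^-2; with Z fixed, |E| ∝ n^-2.
|E|(n=5)/|E|(n=8) = (5/8)^-2 = 64/25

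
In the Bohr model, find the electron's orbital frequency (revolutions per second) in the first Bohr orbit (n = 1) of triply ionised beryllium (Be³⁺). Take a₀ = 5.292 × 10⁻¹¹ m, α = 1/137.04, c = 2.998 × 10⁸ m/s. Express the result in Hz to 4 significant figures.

1.053 × 10¹⁷ Hz

r = n²a₀/Z = 1.323 × 10⁻¹¹ m, v = Zαc/n = 8.751 × 10⁶ m/s
f = v/(2πr) = 1.053 × 10¹⁷ Hz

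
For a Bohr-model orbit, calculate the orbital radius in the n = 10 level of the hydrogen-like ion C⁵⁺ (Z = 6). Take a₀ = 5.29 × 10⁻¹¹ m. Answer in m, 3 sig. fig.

8.82 × 10⁻¹⁰ m

r_n = n²a₀/Z = 10² × 5.29 × 10⁻¹¹ / 6
    = 100 × 5.29 × 10⁻¹¹ / 6 = 8.82 × 10⁻¹⁰ m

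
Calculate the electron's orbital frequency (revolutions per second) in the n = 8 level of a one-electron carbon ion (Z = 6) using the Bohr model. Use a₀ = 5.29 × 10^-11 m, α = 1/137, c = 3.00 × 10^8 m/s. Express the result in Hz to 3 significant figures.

4.63 × 10^14 Hz

r = n²a₀/Z = 5.64 × 10^-10 m, v = Zαc/n = 1.64 × 10^6 m/s
f = v/(2πr) = 4.63 × 10^14 Hz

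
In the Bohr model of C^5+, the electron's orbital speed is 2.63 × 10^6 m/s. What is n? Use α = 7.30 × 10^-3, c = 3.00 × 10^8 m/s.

5

v_n = Zαc/n ⇒ n = Zαc/v = 6 × 0.00730 × 3.00 × 10^8 / 2.63 × 10^6 ≈ 5.00
n = 5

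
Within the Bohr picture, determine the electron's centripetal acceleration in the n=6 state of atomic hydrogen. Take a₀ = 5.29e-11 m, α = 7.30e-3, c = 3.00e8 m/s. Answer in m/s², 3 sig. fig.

7.00e19 m/s²

r = n²a₀/Z = 1.90e-9 m, v = Zαc/n = 3.65e5 m/s
a = v²/r = (3.65e5)² / 1.90e-9 = 7.00e19 m/s²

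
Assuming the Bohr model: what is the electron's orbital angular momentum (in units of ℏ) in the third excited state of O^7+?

4

L_n = nℏ, so L/ℏ = n = 4.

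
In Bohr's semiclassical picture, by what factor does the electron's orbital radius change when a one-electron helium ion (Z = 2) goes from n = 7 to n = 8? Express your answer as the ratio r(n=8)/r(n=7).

r ∝ Z^-1 · n^2; with Z fixed, r ∝ n^2.
r(n=8)/r(n=7) = (8/7)^2 = 64/49

64/49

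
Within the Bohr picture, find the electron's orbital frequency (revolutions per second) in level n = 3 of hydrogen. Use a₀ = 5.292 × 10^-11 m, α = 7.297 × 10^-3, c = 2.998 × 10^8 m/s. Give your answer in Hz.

2.437 × 10^14 Hz

r = n²a₀/Z = 4.763 × 10^-10 m, v = Zαc/n = 7.292 × 10^5 m/s
f = v/(2πr) = 2.437 × 10^14 Hz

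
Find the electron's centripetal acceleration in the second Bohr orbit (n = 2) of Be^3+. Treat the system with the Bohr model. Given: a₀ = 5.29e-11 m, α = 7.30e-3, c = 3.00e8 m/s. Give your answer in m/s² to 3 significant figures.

r = n²a₀/Z = 5.29e-11 m, v = Zαc/n = 4.38e6 m/s
a = v²/r = (4.38e6)² / 5.29e-11 = 3.63e23 m/s²

3.63e23 m/s²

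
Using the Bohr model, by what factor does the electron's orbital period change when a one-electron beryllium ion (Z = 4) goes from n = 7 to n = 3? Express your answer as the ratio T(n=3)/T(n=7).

T ∝ Z^-2 · n^3; with Z fixed, T ∝ n^3.
T(n=3)/T(n=7) = (3/7)^3 = 27/343

27/343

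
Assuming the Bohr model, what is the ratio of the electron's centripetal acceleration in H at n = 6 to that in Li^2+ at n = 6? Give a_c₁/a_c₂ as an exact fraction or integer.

a_c ∝ Z^3 · n^-4
a_c₁/a_c₂ = (1/3)^3 · (6/6)^-4 = 1/27

1/27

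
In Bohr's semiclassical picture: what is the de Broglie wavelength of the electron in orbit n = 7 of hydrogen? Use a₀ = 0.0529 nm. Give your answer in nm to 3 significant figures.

The Bohr quantisation condition is nλ = 2πr_n.
r_n = n²a₀/Z = 2.59 nm
λ = 2πr_n/n = 2π·2.59/7 = 2.33 nm

2.33 nm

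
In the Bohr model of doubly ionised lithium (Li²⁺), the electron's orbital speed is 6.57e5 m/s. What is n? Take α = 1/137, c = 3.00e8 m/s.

10

v_n = Zαc/n ⇒ n = Zαc/v = 3 × 0.00730 × 3.00e8 / 6.57e5 ≈ 10.00
n = 10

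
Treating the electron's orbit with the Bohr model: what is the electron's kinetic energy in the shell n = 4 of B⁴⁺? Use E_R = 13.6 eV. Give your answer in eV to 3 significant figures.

21.2 eV

For a Coulomb orbit the virial theorem gives K = −E_n.
E_n = −E_R·Z²/n², so K = E_R·Z²/n² = 13.6 × 5²/4² = 21.2 eV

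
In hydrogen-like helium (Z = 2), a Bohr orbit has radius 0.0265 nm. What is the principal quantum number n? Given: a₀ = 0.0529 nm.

r_n = n²a₀/Z ⇒ n² = rZ/a₀ = 0.0265 × 2 / 0.0529 ≈ 1.00
n = 1

1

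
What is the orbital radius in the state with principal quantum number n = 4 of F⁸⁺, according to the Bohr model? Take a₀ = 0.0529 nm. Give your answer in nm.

r_n = n²a₀/Z = 4² × 0.0529 / 9
    = 16 × 0.0529 / 9 = 0.0940 nm

0.0940 nm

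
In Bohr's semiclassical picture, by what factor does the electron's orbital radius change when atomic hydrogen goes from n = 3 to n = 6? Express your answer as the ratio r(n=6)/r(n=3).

4

r ∝ Z^-1 · n^2; with Z fixed, r ∝ n^2.
r(n=6)/r(n=3) = (6/3)^2 = 4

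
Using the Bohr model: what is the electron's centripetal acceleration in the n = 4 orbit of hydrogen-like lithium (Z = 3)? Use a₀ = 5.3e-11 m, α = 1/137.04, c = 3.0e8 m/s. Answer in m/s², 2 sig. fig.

r = n²a₀/Z = 2.8e-10 m, v = Zαc/n = 1.6e6 m/s
a = v²/r = (1.6e6)² / 2.8e-10 = 9.5e21 m/s²

9.5e21 m/s²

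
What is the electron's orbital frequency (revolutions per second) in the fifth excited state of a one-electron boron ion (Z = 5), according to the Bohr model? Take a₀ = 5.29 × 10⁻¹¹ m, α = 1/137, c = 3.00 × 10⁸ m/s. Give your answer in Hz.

r = n²a₀/Z = 3.81 × 10⁻¹⁰ m, v = Zαc/n = 1.82 × 10⁶ m/s
f = v/(2πr) = 7.63 × 10¹⁴ Hz

7.63 × 10¹⁴ Hz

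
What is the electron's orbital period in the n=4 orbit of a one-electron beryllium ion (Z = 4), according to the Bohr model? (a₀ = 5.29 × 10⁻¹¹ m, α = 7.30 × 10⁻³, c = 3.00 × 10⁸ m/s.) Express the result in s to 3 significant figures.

6.07 × 10⁻¹⁶ s

r = n²a₀/Z = 4²·5.29 × 10⁻¹¹/4 = 2.12 × 10⁻¹⁰ m
v = Zαc/n = 4·0.00730·3.00 × 10⁸/4 = 2.19 × 10⁶ m/s
T = 2πr/v = 6.07 × 10⁻¹⁶ s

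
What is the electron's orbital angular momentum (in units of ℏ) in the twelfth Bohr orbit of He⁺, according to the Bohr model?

L_n = nℏ, so L/ℏ = n = 12.

12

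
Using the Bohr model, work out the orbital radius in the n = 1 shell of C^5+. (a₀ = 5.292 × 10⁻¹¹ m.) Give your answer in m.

r_n = n²a₀/Z = 1² × 5.292 × 10⁻¹¹ / 6
    = 1 × 5.292 × 10⁻¹¹ / 6 = 8.820 × 10⁻¹² m

8.820 × 10⁻¹² m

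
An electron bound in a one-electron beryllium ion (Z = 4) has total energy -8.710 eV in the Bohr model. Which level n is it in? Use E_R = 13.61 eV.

5

E_n = −E_R Z²/n² ⇒ n² = E_R Z²/(−E_n) = 13.61 × 4² / 8.710 ≈ 25.00
n = 5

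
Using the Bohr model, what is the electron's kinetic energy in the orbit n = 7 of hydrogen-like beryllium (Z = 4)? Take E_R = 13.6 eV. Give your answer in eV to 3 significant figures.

For a Coulomb orbit the virial theorem gives K = −E_n.
E_n = −E_R·Z²/n², so K = E_R·Z²/n² = 13.6 × 4²/7² = 4.44 eV

4.44 eV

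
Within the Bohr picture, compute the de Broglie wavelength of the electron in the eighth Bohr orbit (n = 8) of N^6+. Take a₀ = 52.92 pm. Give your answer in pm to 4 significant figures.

380.0 pm

The Bohr quantisation condition is nλ = 2πr_n.
r_n = n²a₀/Z = 483.8 pm
λ = 2πr_n/n = 2π·483.8/8 = 380.0 pm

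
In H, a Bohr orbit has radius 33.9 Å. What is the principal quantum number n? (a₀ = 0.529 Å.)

8

r_n = n²a₀/Z ⇒ n² = rZ/a₀ = 33.9 × 1 / 0.529 ≈ 64.08
n = 8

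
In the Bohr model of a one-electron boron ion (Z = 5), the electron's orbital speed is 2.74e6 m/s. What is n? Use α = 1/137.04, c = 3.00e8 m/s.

v_n = Zαc/n ⇒ n = Zαc/v = 5 × 0.00730 × 3.00e8 / 2.74e6 ≈ 3.99
n = 4

4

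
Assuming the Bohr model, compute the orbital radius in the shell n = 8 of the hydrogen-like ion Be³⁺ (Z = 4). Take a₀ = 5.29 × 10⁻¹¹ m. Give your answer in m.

r_n = n²a₀/Z = 8² × 5.29 × 10⁻¹¹ / 4
    = 64 × 5.29 × 10⁻¹¹ / 4 = 8.46 × 10⁻¹⁰ m

8.46 × 10⁻¹⁰ m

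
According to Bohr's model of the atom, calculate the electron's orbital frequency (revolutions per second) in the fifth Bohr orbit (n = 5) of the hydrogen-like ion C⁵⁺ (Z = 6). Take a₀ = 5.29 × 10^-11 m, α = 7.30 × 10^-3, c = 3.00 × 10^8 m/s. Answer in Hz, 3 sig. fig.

1.90 × 10^15 Hz

r = n²a₀/Z = 2.20 × 10^-10 m, v = Zαc/n = 2.63 × 10^6 m/s
f = v/(2πr) = 1.90 × 10^15 Hz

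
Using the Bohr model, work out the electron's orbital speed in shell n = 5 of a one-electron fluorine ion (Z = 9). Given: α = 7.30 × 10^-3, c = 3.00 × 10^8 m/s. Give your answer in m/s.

3.94 × 10^6 m/s

v_n = Zαc/n = 9 × 0.00730 × 3.00 × 10^8 / 5
    = 3.94 × 10^6 m/s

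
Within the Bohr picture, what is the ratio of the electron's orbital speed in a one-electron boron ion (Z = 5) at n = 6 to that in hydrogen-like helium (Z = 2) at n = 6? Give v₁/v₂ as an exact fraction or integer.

5/2

v ∝ Z^1 · n^-1
v₁/v₂ = (5/2)^1 · (6/6)^-1 = 5/2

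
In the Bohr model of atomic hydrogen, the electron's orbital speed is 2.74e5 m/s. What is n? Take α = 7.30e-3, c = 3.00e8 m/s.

8

v_n = Zαc/n ⇒ n = Zαc/v = 1 × 0.00730 × 3.00e8 / 2.74e5 ≈ 7.99
n = 8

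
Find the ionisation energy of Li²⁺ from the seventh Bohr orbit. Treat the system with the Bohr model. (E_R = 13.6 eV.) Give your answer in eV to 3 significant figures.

E_n = −E_R·Z²/n² = −13.6 × 3²/7² eV = -2.50 eV
Ionisation energy = −E_n = 2.50 eV

2.50 eV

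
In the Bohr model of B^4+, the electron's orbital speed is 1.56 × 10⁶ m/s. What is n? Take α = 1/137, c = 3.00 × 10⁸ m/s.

7

v_n = Zαc/n ⇒ n = Zαc/v = 5 × 0.00730 × 3.00 × 10⁸ / 1.56 × 10⁶ ≈ 7.02
n = 7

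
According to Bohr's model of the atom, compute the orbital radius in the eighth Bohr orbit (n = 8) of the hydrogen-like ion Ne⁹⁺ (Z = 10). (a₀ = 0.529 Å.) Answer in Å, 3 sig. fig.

3.39 Å

r_n = n²a₀/Z = 8² × 0.529 / 10
    = 64 × 0.529 / 10 = 3.39 Å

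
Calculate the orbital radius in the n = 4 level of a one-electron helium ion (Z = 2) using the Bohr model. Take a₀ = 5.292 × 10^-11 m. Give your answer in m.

4.234 × 10^-10 m

r_n = n²a₀/Z = 4² × 5.292 × 10^-11 / 2
    = 16 × 5.292 × 10^-11 / 2 = 4.234 × 10^-10 m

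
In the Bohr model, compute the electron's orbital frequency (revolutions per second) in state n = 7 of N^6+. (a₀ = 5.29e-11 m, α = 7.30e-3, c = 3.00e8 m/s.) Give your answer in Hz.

r = n²a₀/Z = 3.70e-10 m, v = Zαc/n = 2.19e6 m/s
f = v/(2πr) = 9.41e14 Hz

9.41e14 Hz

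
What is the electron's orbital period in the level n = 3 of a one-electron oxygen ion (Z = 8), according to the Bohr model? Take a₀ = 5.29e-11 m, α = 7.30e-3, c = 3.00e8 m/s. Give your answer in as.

64.0 as

r = n²a₀/Z = 3²·5.29e-11/8 = 5.95e-11 m
v = Zαc/n = 8·0.00730·3.00e8/3 = 5.84e6 m/s
T = 2πr/v = 6.40e-17 s = 64.0 as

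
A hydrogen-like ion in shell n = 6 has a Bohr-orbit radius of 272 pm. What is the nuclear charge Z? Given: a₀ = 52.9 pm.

r_n = n²a₀/Z ⇒ Z = n²a₀/r = 6² × 52.9 / 272 ≈ 7.00
Z = 7

7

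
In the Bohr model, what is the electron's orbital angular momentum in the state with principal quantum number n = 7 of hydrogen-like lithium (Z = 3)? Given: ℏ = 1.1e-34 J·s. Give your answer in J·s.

7.7e-34 J·s

L_n = nℏ = 7 × 1.1e-34 = 7.7e-34 J·s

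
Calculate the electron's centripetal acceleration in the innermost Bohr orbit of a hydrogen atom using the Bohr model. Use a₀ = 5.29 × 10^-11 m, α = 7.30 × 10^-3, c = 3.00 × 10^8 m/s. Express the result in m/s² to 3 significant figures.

r = n²a₀/Z = 5.29 × 10^-11 m, v = Zαc/n = 2.19 × 10^6 m/s
a = v²/r = (2.19 × 10^6)² / 5.29 × 10^-11 = 9.07 × 10^22 m/s²

9.07 × 10^22 m/s²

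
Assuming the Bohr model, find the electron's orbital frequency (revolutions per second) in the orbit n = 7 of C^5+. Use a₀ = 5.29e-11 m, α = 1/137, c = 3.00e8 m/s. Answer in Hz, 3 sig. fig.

r = n²a₀/Z = 4.32e-10 m, v = Zαc/n = 1.88e6 m/s
f = v/(2πr) = 6.91e14 Hz

6.91e14 Hz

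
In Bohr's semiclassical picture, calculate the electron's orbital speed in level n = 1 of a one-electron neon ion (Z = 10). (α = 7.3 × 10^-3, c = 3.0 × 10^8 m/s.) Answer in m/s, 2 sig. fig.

2.2 × 10^7 m/s

v_n = Zαc/n = 10 × 0.0073 × 3.0 × 10^8 / 1
    = 2.2 × 10^7 m/s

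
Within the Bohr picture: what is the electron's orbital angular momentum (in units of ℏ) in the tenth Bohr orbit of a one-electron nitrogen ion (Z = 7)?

L_n = nℏ, so L/ℏ = n = 10.

10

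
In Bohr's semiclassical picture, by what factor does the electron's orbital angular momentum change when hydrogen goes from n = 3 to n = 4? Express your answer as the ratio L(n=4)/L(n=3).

L = nℏ depends only on n, so L ∝ n.
L(n=4)/L(n=3) = (4/3)^1 = 4/3

4/3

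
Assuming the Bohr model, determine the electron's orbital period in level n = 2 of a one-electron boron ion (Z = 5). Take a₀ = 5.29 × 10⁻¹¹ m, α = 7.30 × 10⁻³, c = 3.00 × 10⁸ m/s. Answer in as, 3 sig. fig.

48.6 as

r = n²a₀/Z = 2²·5.29 × 10⁻¹¹/5 = 4.23 × 10⁻¹¹ m
v = Zαc/n = 5·0.00730·3.00 × 10⁸/2 = 5.47 × 10⁶ m/s
T = 2πr/v = 4.86 × 10⁻¹⁷ s = 48.6 as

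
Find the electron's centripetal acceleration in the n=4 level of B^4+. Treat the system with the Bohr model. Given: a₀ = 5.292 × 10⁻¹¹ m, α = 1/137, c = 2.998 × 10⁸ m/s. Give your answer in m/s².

4.418 × 10²² m/s²

r = n²a₀/Z = 1.693 × 10⁻¹⁰ m, v = Zαc/n = 2.735 × 10⁶ m/s
a = v²/r = (2.735 × 10⁶)² / 1.693 × 10⁻¹⁰ = 4.418 × 10²² m/s²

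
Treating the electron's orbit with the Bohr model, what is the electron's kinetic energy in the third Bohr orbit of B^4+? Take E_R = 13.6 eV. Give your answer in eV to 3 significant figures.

37.8 eV

For a Coulomb orbit the virial theorem gives K = −E_n.
E_n = −E_R·Z²/n², so K = E_R·Z²/n² = 13.6 × 5²/3² = 37.8 eV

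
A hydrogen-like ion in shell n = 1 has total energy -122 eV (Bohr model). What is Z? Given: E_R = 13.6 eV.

3

E_n = −E_R Z²/n² ⇒ Z² = −E_n n²/E_R = 122 × 1² / 13.6 ≈ 8.97
Z = 3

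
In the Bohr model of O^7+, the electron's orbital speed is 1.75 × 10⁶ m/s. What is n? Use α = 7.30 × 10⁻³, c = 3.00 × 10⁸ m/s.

v_n = Zαc/n ⇒ n = Zαc/v = 8 × 0.00730 × 3.00 × 10⁸ / 1.75 × 10⁶ ≈ 10.01
n = 10

10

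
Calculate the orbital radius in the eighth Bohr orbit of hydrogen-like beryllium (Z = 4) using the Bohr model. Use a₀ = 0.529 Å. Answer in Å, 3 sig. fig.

r_n = n²a₀/Z = 8² × 0.529 / 4
    = 64 × 0.529 / 4 = 8.46 Å

8.46 Å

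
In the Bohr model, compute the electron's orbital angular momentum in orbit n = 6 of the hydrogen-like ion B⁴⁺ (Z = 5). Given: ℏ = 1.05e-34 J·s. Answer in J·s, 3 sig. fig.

6.30e-34 J·s

L_n = nℏ = 6 × 1.05e-34 = 6.30e-34 J·s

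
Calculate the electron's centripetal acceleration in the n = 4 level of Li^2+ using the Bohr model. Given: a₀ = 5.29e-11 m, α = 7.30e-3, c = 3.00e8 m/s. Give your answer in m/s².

9.56e21 m/s²

r = n²a₀/Z = 2.82e-10 m, v = Zαc/n = 1.64e6 m/s
a = v²/r = (1.64e6)² / 2.82e-10 = 9.56e21 m/s²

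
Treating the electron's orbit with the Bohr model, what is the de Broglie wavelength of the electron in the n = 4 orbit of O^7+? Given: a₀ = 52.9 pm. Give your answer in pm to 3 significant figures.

The Bohr quantisation condition is nλ = 2πr_n.
r_n = n²a₀/Z = 106 pm
λ = 2πr_n/n = 2π·106/4 = 166 pm

166 pm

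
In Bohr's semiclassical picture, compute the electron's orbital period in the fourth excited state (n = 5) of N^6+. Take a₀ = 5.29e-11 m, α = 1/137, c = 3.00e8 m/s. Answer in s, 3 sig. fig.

3.87e-16 s

r = n²a₀/Z = 5²·5.29e-11/7 = 1.89e-10 m
v = Zαc/n = 7·0.00730·3.00e8/5 = 3.07e6 m/s
T = 2πr/v = 3.87e-16 s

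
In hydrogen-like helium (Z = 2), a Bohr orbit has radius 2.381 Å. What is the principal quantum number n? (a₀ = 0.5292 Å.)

3

r_n = n²a₀/Z ⇒ n² = rZ/a₀ = 2.381 × 2 / 0.5292 ≈ 9.00
n = 3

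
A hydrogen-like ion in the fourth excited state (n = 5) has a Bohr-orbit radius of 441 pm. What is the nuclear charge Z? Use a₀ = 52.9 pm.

r_n = n²a₀/Z ⇒ Z = n²a₀/r = 5² × 52.9 / 441 ≈ 3.00
Z = 3

3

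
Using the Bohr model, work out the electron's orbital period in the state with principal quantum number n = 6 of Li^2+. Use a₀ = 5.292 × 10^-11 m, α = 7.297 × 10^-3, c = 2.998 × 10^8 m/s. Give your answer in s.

3.648 × 10^-15 s

r = n²a₀/Z = 6²·5.292 × 10^-11/3 = 6.350 × 10^-10 m
v = Zαc/n = 3·0.007297·2.998 × 10^8/6 = 1.094 × 10^6 m/s
T = 2πr/v = 3.648 × 10^-15 s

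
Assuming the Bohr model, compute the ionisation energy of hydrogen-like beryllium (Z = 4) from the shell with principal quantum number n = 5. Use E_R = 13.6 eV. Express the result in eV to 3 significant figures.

E_n = −E_R·Z²/n² = −13.6 × 4²/5² eV = -8.70 eV
Ionisation energy = −E_n = 8.70 eV

8.70 eV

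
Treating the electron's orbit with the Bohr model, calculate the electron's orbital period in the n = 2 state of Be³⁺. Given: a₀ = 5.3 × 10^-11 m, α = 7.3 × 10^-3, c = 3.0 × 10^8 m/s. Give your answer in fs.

r = n²a₀/Z = 2²·5.3 × 10^-11/4 = 5.3 × 10^-11 m
v = Zαc/n = 4·0.0073·3.0 × 10^8/2 = 4.4 × 10^6 m/s
T = 2πr/v = 7.6 × 10^-17 s = 0.076 fs

0.076 fs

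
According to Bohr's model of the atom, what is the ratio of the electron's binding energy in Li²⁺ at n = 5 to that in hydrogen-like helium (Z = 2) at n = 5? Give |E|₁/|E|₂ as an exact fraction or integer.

|E| ∝ Z^2 · n^-2
|E|₁/|E|₂ = (3/2)^2 · (5/5)^-2 = 9/4

9/4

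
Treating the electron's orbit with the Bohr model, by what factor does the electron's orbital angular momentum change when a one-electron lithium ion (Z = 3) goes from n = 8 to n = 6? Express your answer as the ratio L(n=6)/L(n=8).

3/4

L = nℏ depends only on n, so L ∝ n.
L(n=6)/L(n=8) = (6/8)^1 = 3/4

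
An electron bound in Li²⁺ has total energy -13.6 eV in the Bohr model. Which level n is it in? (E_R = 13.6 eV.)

E_n = −E_R Z²/n² ⇒ n² = E_R Z²/(−E_n) = 13.6 × 3² / 13.6 ≈ 9.00
n = 3

3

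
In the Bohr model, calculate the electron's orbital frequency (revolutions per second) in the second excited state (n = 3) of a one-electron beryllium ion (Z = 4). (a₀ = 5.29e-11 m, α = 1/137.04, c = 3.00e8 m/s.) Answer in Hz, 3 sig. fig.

3.90e15 Hz

r = n²a₀/Z = 1.19e-10 m, v = Zαc/n = 2.92e6 m/s
f = v/(2πr) = 3.90e15 Hz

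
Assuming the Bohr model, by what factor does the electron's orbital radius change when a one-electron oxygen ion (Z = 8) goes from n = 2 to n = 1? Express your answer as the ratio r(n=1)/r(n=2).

r ∝ Z^-1 · n^2; with Z fixed, r ∝ n^2.
r(n=1)/r(n=2) = (1/2)^2 = 1/4

1/4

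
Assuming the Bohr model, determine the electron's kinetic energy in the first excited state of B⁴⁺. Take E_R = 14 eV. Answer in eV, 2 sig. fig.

For a Coulomb orbit the virial theorem gives K = −E_n.
E_n = −E_R·Z²/n², so K = E_R·Z²/n² = 14 × 5²/2² = 88 eV

88 eV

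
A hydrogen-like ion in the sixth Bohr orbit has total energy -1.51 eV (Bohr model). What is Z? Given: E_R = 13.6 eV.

E_n = −E_R Z²/n² ⇒ Z² = −E_n n²/E_R = 1.51 × 6² / 13.6 ≈ 4.00
Z = 2

2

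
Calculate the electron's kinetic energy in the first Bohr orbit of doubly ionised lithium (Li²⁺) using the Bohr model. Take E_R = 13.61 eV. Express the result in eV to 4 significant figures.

For a Coulomb orbit the virial theorem gives K = −E_n.
E_n = −E_R·Z²/n², so K = E_R·Z²/n² = 13.61 × 3²/1² = 122.5 eV

122.5 eV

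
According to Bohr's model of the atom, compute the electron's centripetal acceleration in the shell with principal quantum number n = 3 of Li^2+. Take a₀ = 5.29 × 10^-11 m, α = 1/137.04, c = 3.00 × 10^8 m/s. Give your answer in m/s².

r = n²a₀/Z = 1.59 × 10^-10 m, v = Zαc/n = 2.19 × 10^6 m/s
a = v²/r = (2.19 × 10^6)² / 1.59 × 10^-10 = 3.02 × 10^22 m/s²

3.02 × 10^22 m/s²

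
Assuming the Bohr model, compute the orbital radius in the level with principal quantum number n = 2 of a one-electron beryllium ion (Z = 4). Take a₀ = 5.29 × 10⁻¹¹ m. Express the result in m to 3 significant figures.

5.29 × 10⁻¹¹ m

r_n = n²a₀/Z = 2² × 5.29 × 10⁻¹¹ / 4
    = 4 × 5.29 × 10⁻¹¹ / 4 = 5.29 × 10⁻¹¹ m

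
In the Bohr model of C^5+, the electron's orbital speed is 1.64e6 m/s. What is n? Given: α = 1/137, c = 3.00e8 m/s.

8

v_n = Zαc/n ⇒ n = Zαc/v = 6 × 0.00730 × 3.00e8 / 1.64e6 ≈ 8.01
n = 8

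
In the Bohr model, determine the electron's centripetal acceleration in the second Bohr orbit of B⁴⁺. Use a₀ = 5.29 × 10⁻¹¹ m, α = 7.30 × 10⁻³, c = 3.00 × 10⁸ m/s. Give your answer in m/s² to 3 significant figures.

r = n²a₀/Z = 4.23 × 10⁻¹¹ m, v = Zαc/n = 5.47 × 10⁶ m/s
a = v²/r = (5.47 × 10⁶)² / 4.23 × 10⁻¹¹ = 7.08 × 10²³ m/s²

7.08 × 10²³ m/s²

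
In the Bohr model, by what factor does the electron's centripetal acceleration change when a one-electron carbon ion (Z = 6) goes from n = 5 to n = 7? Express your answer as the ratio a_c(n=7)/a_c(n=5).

625/2401

a_c ∝ Z^3 · n^-4; with Z fixed, a_c ∝ n^-4.
a_c(n=7)/a_c(n=5) = (7/5)^-4 = 625/2401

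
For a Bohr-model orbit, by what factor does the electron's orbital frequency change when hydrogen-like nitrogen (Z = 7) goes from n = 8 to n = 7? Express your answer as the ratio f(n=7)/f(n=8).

f ∝ Z^2 · n^-3; with Z fixed, f ∝ n^-3.
f(n=7)/f(n=8) = (7/8)^-3 = 512/343

512/343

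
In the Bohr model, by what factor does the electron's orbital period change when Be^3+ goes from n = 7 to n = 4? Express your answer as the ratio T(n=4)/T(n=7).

T ∝ Z^-2 · n^3; with Z fixed, T ∝ n^3.
T(n=4)/T(n=7) = (4/7)^3 = 64/343

64/343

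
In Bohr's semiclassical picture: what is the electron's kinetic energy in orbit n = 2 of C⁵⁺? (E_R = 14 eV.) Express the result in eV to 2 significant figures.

130 eV

For a Coulomb orbit the virial theorem gives K = −E_n.
E_n = −E_R·Z²/n², so K = E_R·Z²/n² = 14 × 6²/2² = 130 eV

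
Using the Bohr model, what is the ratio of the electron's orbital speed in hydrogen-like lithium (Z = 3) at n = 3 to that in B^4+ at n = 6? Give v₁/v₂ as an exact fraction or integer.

v ∝ Z^1 · n^-1
v₁/v₂ = (3/5)^1 · (3/6)^-1 = 6/5

6/5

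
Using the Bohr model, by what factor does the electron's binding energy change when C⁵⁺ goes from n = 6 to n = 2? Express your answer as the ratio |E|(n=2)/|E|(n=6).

9

|E| ∝ Z^2 · n^-2; with Z fixed, |E| ∝ n^-2.
|E|(n=2)/|E|(n=6) = (2/6)^-2 = 9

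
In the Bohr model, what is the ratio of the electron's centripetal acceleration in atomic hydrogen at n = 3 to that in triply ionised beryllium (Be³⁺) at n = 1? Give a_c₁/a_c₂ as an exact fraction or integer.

1/5184

a_c ∝ Z^3 · n^-4
a_c₁/a_c₂ = (1/4)^3 · (3/1)^-4 = 1/5184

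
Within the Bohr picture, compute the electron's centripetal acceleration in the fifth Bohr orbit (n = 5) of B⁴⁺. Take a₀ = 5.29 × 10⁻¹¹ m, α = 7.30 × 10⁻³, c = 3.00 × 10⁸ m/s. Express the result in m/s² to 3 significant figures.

1.81 × 10²² m/s²

r = n²a₀/Z = 2.64 × 10⁻¹⁰ m, v = Zαc/n = 2.19 × 10⁶ m/s
a = v²/r = (2.19 × 10⁶)² / 2.64 × 10⁻¹⁰ = 1.81 × 10²² m/s²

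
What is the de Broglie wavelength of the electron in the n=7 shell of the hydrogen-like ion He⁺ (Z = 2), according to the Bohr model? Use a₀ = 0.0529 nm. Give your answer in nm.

1.16 nm

The Bohr quantisation condition is nλ = 2πr_n.
r_n = n²a₀/Z = 1.30 nm
λ = 2πr_n/n = 2π·1.30/7 = 1.16 nm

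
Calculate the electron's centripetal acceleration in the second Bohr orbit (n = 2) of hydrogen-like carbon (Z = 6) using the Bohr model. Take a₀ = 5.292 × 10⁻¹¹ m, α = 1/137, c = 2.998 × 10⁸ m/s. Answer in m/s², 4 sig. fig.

1.222 × 10²⁴ m/s²

r = n²a₀/Z = 3.528 × 10⁻¹¹ m, v = Zαc/n = 6.565 × 10⁶ m/s
a = v²/r = (6.565 × 10⁶)² / 3.528 × 10⁻¹¹ = 1.222 × 10²⁴ m/s²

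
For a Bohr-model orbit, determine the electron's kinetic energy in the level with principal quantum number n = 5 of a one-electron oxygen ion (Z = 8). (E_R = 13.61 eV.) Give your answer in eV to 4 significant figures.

For a Coulomb orbit the virial theorem gives K = −E_n.
E_n = −E_R·Z²/n², so K = E_R·Z²/n² = 13.61 × 8²/5² = 34.84 eV

34.84 eV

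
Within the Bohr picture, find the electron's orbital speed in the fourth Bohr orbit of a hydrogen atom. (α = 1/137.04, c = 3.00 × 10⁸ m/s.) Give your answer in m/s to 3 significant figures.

5.47 × 10⁵ m/s

v_n = Zαc/n = 1 × 0.00730 × 3.00 × 10⁸ / 4
    = 5.47 × 10⁵ m/s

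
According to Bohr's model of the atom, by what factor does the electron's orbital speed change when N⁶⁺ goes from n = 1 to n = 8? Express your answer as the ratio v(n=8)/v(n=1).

1/8

v ∝ Z^1 · n^-1; with Z fixed, v ∝ n^-1.
v(n=8)/v(n=1) = (8/1)^-1 = 1/8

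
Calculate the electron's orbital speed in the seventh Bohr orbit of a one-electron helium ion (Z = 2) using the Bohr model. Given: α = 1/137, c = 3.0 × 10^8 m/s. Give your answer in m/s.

6.3 × 10^5 m/s

v_n = Zαc/n = 2 × 0.0073 × 3.0 × 10^8 / 7
    = 6.3 × 10^5 m/s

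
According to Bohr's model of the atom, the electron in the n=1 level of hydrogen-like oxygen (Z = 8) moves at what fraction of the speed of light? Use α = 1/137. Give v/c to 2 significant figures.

v_n = Zαc/n, so v/c = Zα/n = 8 × 0.0073 / 1 = 0.058

0.058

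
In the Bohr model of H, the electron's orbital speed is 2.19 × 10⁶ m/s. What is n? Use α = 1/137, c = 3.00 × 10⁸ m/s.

1

v_n = Zαc/n ⇒ n = Zαc/v = 1 × 0.00730 × 3.00 × 10⁸ / 2.19 × 10⁶ ≈ 1.00
n = 1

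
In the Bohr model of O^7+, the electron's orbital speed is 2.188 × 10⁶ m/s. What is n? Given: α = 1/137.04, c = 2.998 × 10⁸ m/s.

v_n = Zαc/n ⇒ n = Zαc/v = 8 × 0.007297 × 2.998 × 10⁸ / 2.188 × 10⁶ ≈ 8.00
n = 8

8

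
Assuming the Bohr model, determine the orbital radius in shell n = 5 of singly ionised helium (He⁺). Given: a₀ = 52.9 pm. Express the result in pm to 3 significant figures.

r_n = n²a₀/Z = 5² × 52.9 / 2
    = 25 × 52.9 / 2 = 661 pm

661 pm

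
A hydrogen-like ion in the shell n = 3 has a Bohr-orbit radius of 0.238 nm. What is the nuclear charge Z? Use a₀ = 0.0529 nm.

r_n = n²a₀/Z ⇒ Z = n²a₀/r = 3² × 0.0529 / 0.238 ≈ 2.00
Z = 2

2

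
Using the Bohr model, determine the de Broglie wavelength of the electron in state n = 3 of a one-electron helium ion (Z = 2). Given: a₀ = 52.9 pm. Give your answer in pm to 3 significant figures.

499 pm

The Bohr quantisation condition is nλ = 2πr_n.
r_n = n²a₀/Z = 238 pm
λ = 2πr_n/n = 2π·238/3 = 499 pm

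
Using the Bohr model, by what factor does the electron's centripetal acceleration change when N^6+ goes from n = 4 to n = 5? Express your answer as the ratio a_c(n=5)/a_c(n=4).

a_c ∝ Z^3 · n^-4; with Z fixed, a_c ∝ n^-4.
a_c(n=5)/a_c(n=4) = (5/4)^-4 = 256/625

256/625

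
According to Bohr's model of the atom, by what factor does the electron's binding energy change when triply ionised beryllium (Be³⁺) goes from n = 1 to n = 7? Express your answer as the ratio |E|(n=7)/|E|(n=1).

1/49

|E| ∝ Z^2 · n^-2; with Z fixed, |E| ∝ n^-2.
|E|(n=7)/|E|(n=1) = (7/1)^-2 = 1/49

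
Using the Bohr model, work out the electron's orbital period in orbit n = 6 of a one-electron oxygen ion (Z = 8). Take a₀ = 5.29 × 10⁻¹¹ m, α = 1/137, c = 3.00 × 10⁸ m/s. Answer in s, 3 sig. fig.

r = n²a₀/Z = 6²·5.29 × 10⁻¹¹/8 = 2.38 × 10⁻¹⁰ m
v = Zαc/n = 8·0.00730·3.00 × 10⁸/6 = 2.92 × 10⁶ m/s
T = 2πr/v = 5.12 × 10⁻¹⁶ s

5.12 × 10⁻¹⁶ s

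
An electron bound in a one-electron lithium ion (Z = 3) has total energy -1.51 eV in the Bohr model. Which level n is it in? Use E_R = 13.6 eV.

9

E_n = −E_R Z²/n² ⇒ n² = E_R Z²/(−E_n) = 13.6 × 3² / 1.51 ≈ 81.06
n = 9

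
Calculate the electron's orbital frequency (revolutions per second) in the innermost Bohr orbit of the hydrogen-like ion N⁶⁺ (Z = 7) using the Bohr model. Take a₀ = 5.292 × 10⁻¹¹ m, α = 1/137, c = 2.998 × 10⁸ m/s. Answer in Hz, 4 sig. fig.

3.225 × 10¹⁷ Hz

r = n²a₀/Z = 7.560 × 10⁻¹² m, v = Zαc/n = 1.532 × 10⁷ m/s
f = v/(2πr) = 3.225 × 10¹⁷ Hz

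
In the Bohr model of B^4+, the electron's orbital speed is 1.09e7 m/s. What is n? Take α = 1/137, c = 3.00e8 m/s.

1

v_n = Zαc/n ⇒ n = Zαc/v = 5 × 0.00730 × 3.00e8 / 1.09e7 ≈ 1.00
n = 1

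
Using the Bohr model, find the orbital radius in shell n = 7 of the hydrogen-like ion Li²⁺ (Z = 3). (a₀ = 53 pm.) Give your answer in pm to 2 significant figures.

r_n = n²a₀/Z = 7² × 53 / 3
    = 49 × 53 / 3 = 870 pm

870 pm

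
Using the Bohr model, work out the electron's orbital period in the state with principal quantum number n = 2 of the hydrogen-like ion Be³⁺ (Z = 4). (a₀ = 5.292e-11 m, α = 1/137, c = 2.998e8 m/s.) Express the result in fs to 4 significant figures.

0.07597 fs

r = n²a₀/Z = 2²·5.292e-11/4 = 5.292e-11 m
v = Zαc/n = 4·0.007299·2.998e8/2 = 4.377e6 m/s
T = 2πr/v = 7.597e-17 s = 0.07597 fs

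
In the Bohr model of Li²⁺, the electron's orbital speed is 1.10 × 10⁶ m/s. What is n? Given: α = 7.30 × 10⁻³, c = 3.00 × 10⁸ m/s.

6

v_n = Zαc/n ⇒ n = Zαc/v = 3 × 0.00730 × 3.00 × 10⁸ / 1.10 × 10⁶ ≈ 5.97
n = 6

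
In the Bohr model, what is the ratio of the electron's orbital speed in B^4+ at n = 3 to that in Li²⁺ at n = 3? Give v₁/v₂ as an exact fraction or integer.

v ∝ Z^1 · n^-1
v₁/v₂ = (5/3)^1 · (3/3)^-1 = 5/3

5/3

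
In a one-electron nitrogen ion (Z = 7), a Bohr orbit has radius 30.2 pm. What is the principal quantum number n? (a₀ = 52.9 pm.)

2

r_n = n²a₀/Z ⇒ n² = rZ/a₀ = 30.2 × 7 / 52.9 ≈ 4.00
n = 2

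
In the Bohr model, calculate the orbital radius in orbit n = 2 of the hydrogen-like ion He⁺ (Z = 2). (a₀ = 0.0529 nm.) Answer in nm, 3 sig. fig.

0.106 nm

r_n = n²a₀/Z = 2² × 0.0529 / 2
    = 4 × 0.0529 / 2 = 0.106 nm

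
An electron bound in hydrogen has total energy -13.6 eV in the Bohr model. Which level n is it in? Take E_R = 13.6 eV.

E_n = −E_R Z²/n² ⇒ n² = E_R Z²/(−E_n) = 13.6 × 1² / 13.6 ≈ 1.00
n = 1

1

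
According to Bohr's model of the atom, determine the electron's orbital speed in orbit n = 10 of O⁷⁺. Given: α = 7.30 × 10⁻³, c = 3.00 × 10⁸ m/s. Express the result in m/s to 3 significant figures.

v_n = Zαc/n = 8 × 0.00730 × 3.00 × 10⁸ / 10
    = 1.75 × 10⁶ m/s

1.75 × 10⁶ m/s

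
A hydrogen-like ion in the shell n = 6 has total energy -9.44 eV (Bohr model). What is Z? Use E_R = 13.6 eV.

5

E_n = −E_R Z²/n² ⇒ Z² = −E_n n²/E_R = 9.44 × 6² / 13.6 ≈ 24.99
Z = 5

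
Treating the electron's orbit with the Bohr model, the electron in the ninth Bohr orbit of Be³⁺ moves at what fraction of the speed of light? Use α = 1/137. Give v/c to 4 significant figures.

v_n = Zαc/n, so v/c = Zα/n = 4 × 0.007299 / 9 = 0.003244

0.003244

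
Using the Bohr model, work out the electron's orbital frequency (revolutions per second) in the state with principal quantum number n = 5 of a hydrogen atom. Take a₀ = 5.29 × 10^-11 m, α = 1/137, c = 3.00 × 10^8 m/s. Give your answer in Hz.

5.27 × 10^13 Hz

r = n²a₀/Z = 1.32 × 10^-9 m, v = Zαc/n = 4.38 × 10^5 m/s
f = v/(2πr) = 5.27 × 10^13 Hz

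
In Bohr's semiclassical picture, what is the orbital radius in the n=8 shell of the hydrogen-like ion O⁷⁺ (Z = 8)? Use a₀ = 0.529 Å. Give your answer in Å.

4.23 Å

r_n = n²a₀/Z = 8² × 0.529 / 8
    = 64 × 0.529 / 8 = 4.23 Å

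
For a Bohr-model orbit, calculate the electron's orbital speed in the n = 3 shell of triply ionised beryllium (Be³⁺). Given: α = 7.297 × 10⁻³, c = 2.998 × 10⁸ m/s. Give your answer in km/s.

v_n = Zαc/n = 4 × 0.007297 × 2.998 × 10⁸ / 3
    = 2917 km/s

2917 km/s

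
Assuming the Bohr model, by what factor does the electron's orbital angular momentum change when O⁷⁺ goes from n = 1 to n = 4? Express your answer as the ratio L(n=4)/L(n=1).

4

L = nℏ depends only on n, so L ∝ n.
L(n=4)/L(n=1) = (4/1)^1 = 4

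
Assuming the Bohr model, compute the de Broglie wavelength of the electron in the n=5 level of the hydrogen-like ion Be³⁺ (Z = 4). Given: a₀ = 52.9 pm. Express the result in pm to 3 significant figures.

The Bohr quantisation condition is nλ = 2πr_n.
r_n = n²a₀/Z = 331 pm
λ = 2πr_n/n = 2π·331/5 = 415 pm

415 pm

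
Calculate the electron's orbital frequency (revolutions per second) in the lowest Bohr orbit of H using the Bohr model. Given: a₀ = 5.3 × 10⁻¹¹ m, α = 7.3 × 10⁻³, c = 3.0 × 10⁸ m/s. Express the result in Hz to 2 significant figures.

r = n²a₀/Z = 5.3 × 10⁻¹¹ m, v = Zαc/n = 2.2 × 10⁶ m/s
f = v/(2πr) = 6.6 × 10¹⁵ Hz

6.6 × 10¹⁵ Hz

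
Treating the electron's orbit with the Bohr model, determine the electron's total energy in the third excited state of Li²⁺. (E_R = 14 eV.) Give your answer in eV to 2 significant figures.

E_n = −E_R·Z²/n² = −14 × 3²/4² = -7.9 eV

-7.9 eV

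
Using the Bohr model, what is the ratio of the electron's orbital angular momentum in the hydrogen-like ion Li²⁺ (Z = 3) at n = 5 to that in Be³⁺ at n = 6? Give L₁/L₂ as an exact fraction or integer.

L = nℏ is independent of Z.
L₁/L₂ = n₁/n₂ = 5/6 = 5/6

5/6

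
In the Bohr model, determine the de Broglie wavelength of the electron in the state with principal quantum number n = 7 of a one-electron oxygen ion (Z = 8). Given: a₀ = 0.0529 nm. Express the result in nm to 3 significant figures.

0.291 nm

The Bohr quantisation condition is nλ = 2πr_n.
r_n = n²a₀/Z = 0.324 nm
λ = 2πr_n/n = 2π·0.324/7 = 0.291 nm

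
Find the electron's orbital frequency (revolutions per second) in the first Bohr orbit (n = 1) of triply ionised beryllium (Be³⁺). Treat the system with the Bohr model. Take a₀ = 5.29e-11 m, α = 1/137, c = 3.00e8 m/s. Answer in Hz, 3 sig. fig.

1.05e17 Hz

r = n²a₀/Z = 1.32e-11 m, v = Zαc/n = 8.76e6 m/s
f = v/(2πr) = 1.05e17 Hz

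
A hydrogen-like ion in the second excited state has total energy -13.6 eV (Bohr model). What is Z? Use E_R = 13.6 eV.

3

E_n = −E_R Z²/n² ⇒ Z² = −E_n n²/E_R = 13.6 × 3² / 13.6 ≈ 9.00
Z = 3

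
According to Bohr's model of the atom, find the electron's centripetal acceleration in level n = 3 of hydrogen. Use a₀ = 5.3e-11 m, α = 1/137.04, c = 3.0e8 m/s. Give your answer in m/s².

1.1e21 m/s²

r = n²a₀/Z = 4.8e-10 m, v = Zαc/n = 7.3e5 m/s
a = v²/r = (7.3e5)² / 4.8e-10 = 1.1e21 m/s²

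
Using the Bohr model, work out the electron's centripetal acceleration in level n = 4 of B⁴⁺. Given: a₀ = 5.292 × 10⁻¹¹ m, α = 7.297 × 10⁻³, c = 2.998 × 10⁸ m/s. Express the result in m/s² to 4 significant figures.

4.416 × 10²² m/s²

r = n²a₀/Z = 1.693 × 10⁻¹⁰ m, v = Zαc/n = 2.735 × 10⁶ m/s
a = v²/r = (2.735 × 10⁶)² / 1.693 × 10⁻¹⁰ = 4.416 × 10²² m/s²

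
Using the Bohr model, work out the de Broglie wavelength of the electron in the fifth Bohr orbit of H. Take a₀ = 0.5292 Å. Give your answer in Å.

16.63 Å

The Bohr quantisation condition is nλ = 2πr_n.
r_n = n²a₀/Z = 13.23 Å
λ = 2πr_n/n = 2π·13.23/5 = 16.63 Å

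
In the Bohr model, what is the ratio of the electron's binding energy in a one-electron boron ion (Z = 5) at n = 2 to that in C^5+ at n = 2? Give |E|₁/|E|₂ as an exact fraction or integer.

|E| ∝ Z^2 · n^-2
|E|₁/|E|₂ = (5/6)^2 · (2/2)^-2 = 25/36

25/36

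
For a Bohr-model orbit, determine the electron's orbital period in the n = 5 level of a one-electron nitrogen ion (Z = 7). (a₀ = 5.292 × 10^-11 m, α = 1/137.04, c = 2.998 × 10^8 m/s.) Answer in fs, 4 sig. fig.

r = n²a₀/Z = 5²·5.292 × 10^-11/7 = 1.890 × 10^-10 m
v = Zαc/n = 7·0.007297·2.998 × 10^8/5 = 3.063 × 10^6 m/s
T = 2πr/v = 3.877 × 10^-16 s = 0.3877 fs

0.3877 fs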